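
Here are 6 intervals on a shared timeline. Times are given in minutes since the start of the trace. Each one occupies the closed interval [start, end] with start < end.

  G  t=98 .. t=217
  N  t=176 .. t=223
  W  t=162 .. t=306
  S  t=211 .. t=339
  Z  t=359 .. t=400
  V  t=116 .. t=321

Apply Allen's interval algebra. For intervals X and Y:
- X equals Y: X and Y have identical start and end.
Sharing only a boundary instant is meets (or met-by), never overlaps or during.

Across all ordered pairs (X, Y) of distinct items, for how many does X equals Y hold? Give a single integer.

0

Checking all 30 ordered pairs for relation 'equals'; matching pairs in alphabetical order:
No pair satisfies it.
Count: 0.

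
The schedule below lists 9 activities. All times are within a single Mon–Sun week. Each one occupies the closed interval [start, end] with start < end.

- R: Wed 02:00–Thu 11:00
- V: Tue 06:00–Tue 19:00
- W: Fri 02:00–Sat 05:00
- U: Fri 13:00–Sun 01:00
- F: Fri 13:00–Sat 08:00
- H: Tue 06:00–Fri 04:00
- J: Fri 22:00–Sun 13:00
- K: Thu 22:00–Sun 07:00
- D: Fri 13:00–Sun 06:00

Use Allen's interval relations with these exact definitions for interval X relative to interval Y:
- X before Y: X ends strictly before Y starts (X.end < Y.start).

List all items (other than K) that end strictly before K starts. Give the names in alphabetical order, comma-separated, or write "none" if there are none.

Target K = [Thu 22:00, Sun 07:00].
D [Fri 13:00, Sun 06:00] → during → no.
F [Fri 13:00, Sat 08:00] → during → no.
H [Tue 06:00, Fri 04:00] → overlaps → no.
J [Fri 22:00, Sun 13:00] → overlapped-by → no.
R [Wed 02:00, Thu 11:00] → before → yes.
U [Fri 13:00, Sun 01:00] → during → no.
V [Tue 06:00, Tue 19:00] → before → yes.
W [Fri 02:00, Sat 05:00] → during → no.
Result: R, V.

R, V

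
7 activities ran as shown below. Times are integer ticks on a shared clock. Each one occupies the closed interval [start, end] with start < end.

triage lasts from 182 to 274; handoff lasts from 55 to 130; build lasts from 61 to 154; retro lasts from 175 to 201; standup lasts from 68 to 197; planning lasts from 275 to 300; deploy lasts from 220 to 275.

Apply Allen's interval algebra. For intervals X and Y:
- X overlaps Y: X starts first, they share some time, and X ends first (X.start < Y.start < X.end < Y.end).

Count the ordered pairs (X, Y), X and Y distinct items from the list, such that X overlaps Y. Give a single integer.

Checking all 42 ordered pairs for relation 'overlaps'; matching pairs in alphabetical order:
(build, standup): build overlaps standup ✓
(handoff, build): handoff overlaps build ✓
(handoff, standup): handoff overlaps standup ✓
(retro, triage): retro overlaps triage ✓
(standup, retro): standup overlaps retro ✓
(standup, triage): standup overlaps triage ✓
(triage, deploy): triage overlaps deploy ✓
Count: 7.

7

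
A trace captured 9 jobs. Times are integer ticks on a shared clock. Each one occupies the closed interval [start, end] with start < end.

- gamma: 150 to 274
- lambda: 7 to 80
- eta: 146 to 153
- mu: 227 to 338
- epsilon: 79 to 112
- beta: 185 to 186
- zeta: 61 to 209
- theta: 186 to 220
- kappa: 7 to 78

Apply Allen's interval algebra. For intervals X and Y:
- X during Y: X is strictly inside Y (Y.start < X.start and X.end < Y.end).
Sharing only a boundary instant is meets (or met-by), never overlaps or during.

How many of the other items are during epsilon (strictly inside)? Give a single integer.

Target epsilon = [79, 112].
beta [185, 186] → after → no.
eta [146, 153] → after → no.
gamma [150, 274] → after → no.
kappa [7, 78] → before → no.
lambda [7, 80] → overlaps → no.
mu [227, 338] → after → no.
theta [186, 220] → after → no.
zeta [61, 209] → contains → no.
Total: 0.

0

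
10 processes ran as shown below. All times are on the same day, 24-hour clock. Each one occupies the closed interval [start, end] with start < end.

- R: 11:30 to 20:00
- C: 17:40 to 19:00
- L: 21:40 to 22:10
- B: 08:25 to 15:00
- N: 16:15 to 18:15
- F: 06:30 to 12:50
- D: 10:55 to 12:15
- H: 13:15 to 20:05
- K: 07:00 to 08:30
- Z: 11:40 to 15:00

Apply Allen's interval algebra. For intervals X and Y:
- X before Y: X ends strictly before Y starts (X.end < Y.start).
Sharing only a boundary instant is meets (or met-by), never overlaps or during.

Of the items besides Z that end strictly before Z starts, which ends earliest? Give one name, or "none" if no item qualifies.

K

Target Z = [11:40, 15:00].
B [08:25, 15:00] → finished-by → excluded.
C [17:40, 19:00] → after → excluded.
D [10:55, 12:15] → overlaps → excluded.
F [06:30, 12:50] → overlaps → excluded.
H [13:15, 20:05] → overlapped-by → excluded.
K [07:00, 08:30] → before → candidate.
L [21:40, 22:10] → after → excluded.
N [16:15, 18:15] → after → excluded.
R [11:30, 20:00] → contains → excluded.
Among candidates, earliest end is 08:30 → K.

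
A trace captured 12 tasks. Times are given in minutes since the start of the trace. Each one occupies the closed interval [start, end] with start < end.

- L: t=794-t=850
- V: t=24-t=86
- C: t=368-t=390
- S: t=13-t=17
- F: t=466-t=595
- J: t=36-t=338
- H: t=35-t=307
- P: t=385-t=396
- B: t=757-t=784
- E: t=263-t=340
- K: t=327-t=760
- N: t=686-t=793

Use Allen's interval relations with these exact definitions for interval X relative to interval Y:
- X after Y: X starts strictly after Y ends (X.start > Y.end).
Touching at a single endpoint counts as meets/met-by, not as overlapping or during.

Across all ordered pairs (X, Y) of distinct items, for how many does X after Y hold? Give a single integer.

52

Checking all 132 ordered pairs for relation 'after'; matching pairs in alphabetical order:
(B, C): B after C ✓
(B, E): B after E ✓
(B, F): B after F ✓
(B, H): B after H ✓
(B, J): B after J ✓
(B, P): B after P ✓
(B, S): B after S ✓
(B, V): B after V ✓
(C, E): C after E ✓
(C, H): C after H ✓
(C, J): C after J ✓
(C, S): C after S ✓
(C, V): C after V ✓
(E, S): E after S ✓
(E, V): E after V ✓
(F, C): F after C ✓
(F, E): F after E ✓
(F, H): F after H ✓
(F, J): F after J ✓
(F, P): F after P ✓
(F, S): F after S ✓
(F, V): F after V ✓
(H, S): H after S ✓
(J, S): J after S ✓
... plus 28 further pairs not listed.
Count: 52.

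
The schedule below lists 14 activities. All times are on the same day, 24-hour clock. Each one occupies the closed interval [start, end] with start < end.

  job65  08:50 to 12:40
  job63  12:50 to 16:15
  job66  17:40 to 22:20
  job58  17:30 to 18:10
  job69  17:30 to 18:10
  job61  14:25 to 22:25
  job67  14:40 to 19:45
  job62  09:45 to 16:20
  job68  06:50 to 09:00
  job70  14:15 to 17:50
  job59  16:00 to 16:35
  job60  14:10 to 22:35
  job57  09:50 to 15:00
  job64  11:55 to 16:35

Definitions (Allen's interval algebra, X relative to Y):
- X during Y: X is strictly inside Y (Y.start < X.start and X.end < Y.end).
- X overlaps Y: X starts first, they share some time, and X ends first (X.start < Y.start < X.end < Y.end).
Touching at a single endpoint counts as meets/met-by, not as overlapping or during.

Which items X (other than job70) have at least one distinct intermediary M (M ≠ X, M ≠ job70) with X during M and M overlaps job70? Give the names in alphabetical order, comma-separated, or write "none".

job57, job63

Target job70 = [14:15, 17:50].
Intermediaries M with M overlaps job70: job57, job62, job63, job64.
Via job57 — items with X during job57: none.
Via job62 — items with X during job62: job57, job63.
Via job63 — items with X during job63: none.
Via job64 — items with X during job64: job63.
Union: job57, job63.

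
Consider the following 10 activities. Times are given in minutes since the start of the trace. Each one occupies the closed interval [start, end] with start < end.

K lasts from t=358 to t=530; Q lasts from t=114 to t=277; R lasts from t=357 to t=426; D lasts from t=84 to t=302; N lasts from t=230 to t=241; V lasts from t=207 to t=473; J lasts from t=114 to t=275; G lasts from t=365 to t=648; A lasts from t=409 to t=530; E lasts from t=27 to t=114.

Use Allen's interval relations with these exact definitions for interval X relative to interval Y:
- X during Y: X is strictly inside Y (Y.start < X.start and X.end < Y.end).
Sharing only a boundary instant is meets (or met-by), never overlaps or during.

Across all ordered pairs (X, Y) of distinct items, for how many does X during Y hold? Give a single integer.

Checking all 90 ordered pairs for relation 'during'; matching pairs in alphabetical order:
(A, G): A during G ✓
(J, D): J during D ✓
(N, D): N during D ✓
(N, J): N during J ✓
(N, Q): N during Q ✓
(N, V): N during V ✓
(Q, D): Q during D ✓
(R, V): R during V ✓
Count: 8.

8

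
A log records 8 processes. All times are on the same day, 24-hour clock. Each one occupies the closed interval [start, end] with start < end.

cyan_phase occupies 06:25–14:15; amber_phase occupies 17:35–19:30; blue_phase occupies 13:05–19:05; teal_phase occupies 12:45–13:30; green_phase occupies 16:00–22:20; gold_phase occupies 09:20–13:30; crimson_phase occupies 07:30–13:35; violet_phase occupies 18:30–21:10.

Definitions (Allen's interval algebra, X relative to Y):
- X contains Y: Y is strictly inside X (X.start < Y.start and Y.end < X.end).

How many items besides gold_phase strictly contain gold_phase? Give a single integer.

Target gold_phase = [09:20, 13:30].
amber_phase [17:35, 19:30] → after → no.
blue_phase [13:05, 19:05] → overlapped-by → no.
crimson_phase [07:30, 13:35] → contains → counts.
cyan_phase [06:25, 14:15] → contains → counts.
green_phase [16:00, 22:20] → after → no.
teal_phase [12:45, 13:30] → finishes → no.
violet_phase [18:30, 21:10] → after → no.
Total: 2.

2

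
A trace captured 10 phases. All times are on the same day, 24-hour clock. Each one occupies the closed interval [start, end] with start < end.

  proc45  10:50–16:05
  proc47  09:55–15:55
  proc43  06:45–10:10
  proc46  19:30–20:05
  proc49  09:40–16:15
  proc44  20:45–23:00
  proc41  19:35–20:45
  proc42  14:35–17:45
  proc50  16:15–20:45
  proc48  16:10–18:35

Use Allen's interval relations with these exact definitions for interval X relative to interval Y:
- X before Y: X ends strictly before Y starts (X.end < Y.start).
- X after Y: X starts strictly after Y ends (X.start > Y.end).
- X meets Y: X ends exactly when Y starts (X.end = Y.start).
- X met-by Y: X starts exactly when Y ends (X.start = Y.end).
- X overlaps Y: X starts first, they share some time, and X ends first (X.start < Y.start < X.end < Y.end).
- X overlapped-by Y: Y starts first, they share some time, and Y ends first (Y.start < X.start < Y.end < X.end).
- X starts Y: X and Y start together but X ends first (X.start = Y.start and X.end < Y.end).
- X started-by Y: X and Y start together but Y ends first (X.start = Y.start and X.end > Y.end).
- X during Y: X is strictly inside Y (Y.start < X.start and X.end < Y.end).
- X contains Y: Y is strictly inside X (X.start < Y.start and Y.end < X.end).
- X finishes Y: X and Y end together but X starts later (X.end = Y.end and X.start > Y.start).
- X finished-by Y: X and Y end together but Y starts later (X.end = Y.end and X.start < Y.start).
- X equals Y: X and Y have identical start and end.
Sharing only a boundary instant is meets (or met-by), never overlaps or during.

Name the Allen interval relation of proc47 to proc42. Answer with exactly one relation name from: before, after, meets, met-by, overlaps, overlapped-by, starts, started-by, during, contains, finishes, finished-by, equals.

proc47 = [09:55, 15:55]; proc42 = [14:35, 17:45].
Compare endpoints: proc47.start < proc42.start, proc47.start < proc42.end, proc47.end > proc42.start, proc47.end < proc42.end.
That pattern is 'overlaps'.

overlaps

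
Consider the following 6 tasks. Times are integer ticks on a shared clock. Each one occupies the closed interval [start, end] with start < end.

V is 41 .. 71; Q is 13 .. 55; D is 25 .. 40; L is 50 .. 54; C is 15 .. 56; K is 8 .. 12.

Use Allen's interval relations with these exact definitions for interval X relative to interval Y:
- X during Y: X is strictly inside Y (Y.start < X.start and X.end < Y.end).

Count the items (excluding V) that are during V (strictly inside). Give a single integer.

1

Target V = [41, 71].
C [15, 56] → overlaps → no.
D [25, 40] → before → no.
K [8, 12] → before → no.
L [50, 54] → during → counts.
Q [13, 55] → overlaps → no.
Total: 1.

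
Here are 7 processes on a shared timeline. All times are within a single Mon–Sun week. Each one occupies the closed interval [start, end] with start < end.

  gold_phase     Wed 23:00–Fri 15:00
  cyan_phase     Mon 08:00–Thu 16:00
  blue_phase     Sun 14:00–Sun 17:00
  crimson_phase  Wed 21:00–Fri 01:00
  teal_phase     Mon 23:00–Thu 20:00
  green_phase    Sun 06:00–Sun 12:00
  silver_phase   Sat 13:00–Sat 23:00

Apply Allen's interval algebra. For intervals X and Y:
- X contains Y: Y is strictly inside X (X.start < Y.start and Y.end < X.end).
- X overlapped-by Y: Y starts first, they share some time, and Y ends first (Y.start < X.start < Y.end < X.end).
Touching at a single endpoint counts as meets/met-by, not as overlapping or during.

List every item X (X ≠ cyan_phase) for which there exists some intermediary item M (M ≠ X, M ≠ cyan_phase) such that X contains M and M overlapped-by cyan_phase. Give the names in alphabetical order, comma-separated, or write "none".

none

Target cyan_phase = [Mon 08:00, Thu 16:00].
Intermediaries M with M overlapped-by cyan_phase: crimson_phase, gold_phase, teal_phase.
Via crimson_phase — items with X contains crimson_phase: none.
Via gold_phase — items with X contains gold_phase: none.
Via teal_phase — items with X contains teal_phase: none.
Union: none.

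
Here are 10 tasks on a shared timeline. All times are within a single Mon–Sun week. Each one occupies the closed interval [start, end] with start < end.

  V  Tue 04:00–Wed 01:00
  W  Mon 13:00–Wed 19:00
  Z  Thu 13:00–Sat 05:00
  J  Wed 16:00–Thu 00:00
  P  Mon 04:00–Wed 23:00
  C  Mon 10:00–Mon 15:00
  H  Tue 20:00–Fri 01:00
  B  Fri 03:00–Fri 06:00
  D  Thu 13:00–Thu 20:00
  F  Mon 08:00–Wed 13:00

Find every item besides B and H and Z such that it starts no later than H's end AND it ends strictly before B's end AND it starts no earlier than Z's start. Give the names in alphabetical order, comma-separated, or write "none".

D

Conditions: its start is no later than H's end (X.start <= Fri 01:00) AND its end is strictly before B's end (X.end < Fri 06:00) AND its start is no earlier than Z's start (X.start >= Thu 13:00).
C: start Mon 10:00 <= Fri 01:00? ✓; end Mon 15:00 < Fri 06:00? ✓; start Mon 10:00 >= Thu 13:00? ✗ → no.
D: start Thu 13:00 <= Fri 01:00? ✓; end Thu 20:00 < Fri 06:00? ✓; start Thu 13:00 >= Thu 13:00? ✓ → yes.
F: start Mon 08:00 <= Fri 01:00? ✓; end Wed 13:00 < Fri 06:00? ✓; start Mon 08:00 >= Thu 13:00? ✗ → no.
J: start Wed 16:00 <= Fri 01:00? ✓; end Thu 00:00 < Fri 06:00? ✓; start Wed 16:00 >= Thu 13:00? ✗ → no.
P: start Mon 04:00 <= Fri 01:00? ✓; end Wed 23:00 < Fri 06:00? ✓; start Mon 04:00 >= Thu 13:00? ✗ → no.
V: start Tue 04:00 <= Fri 01:00? ✓; end Wed 01:00 < Fri 06:00? ✓; start Tue 04:00 >= Thu 13:00? ✗ → no.
W: start Mon 13:00 <= Fri 01:00? ✓; end Wed 19:00 < Fri 06:00? ✓; start Mon 13:00 >= Thu 13:00? ✗ → no.
Result: D.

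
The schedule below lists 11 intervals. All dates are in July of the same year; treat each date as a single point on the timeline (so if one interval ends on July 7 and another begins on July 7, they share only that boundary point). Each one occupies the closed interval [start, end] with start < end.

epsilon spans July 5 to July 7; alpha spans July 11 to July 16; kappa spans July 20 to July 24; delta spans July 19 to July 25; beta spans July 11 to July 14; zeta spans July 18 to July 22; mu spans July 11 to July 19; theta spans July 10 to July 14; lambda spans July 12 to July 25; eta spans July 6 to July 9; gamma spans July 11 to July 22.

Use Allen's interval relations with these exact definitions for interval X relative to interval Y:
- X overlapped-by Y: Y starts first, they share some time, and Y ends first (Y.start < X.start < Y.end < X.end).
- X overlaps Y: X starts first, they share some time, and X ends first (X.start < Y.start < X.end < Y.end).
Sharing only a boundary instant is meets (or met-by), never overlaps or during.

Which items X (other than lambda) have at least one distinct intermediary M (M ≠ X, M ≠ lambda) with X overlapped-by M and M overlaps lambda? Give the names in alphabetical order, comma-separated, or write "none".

alpha, delta, gamma, kappa, mu, zeta

Target lambda = [July 12, July 25].
Intermediaries M with M overlaps lambda: alpha, beta, gamma, mu, theta.
Via alpha — items with X overlapped-by alpha: none.
Via beta — items with X overlapped-by beta: none.
Via gamma — items with X overlapped-by gamma: delta, kappa.
Via mu — items with X overlapped-by mu: zeta.
Via theta — items with X overlapped-by theta: alpha, gamma, mu.
Union: alpha, delta, gamma, kappa, mu, zeta.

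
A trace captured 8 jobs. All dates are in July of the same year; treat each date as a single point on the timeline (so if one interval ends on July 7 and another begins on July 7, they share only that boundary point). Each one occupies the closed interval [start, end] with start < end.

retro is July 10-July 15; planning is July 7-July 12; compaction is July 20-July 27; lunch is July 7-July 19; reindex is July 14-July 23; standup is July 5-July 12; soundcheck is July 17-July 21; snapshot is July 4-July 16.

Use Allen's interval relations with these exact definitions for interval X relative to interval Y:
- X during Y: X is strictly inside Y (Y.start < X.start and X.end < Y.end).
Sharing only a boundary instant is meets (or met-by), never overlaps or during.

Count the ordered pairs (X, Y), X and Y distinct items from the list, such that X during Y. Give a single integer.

Checking all 56 ordered pairs for relation 'during'; matching pairs in alphabetical order:
(planning, snapshot): planning during snapshot ✓
(retro, lunch): retro during lunch ✓
(retro, snapshot): retro during snapshot ✓
(soundcheck, reindex): soundcheck during reindex ✓
(standup, snapshot): standup during snapshot ✓
Count: 5.

5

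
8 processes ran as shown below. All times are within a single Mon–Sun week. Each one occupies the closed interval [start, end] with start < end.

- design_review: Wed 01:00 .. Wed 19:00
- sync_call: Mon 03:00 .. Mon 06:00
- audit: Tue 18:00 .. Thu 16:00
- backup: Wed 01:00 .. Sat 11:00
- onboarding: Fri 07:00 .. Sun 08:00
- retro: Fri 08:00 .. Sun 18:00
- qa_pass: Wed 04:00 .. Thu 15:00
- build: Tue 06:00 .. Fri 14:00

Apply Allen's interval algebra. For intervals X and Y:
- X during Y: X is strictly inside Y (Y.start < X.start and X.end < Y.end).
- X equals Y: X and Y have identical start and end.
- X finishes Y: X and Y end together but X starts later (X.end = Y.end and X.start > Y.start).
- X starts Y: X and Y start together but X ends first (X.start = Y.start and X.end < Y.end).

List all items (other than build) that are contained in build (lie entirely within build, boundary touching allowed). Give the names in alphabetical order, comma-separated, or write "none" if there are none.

audit, design_review, qa_pass

Target build = [Tue 06:00, Fri 14:00].
audit [Tue 18:00, Thu 16:00] → during → yes.
backup [Wed 01:00, Sat 11:00] → overlapped-by → no.
design_review [Wed 01:00, Wed 19:00] → during → yes.
onboarding [Fri 07:00, Sun 08:00] → overlapped-by → no.
qa_pass [Wed 04:00, Thu 15:00] → during → yes.
retro [Fri 08:00, Sun 18:00] → overlapped-by → no.
sync_call [Mon 03:00, Mon 06:00] → before → no.
Result: audit, design_review, qa_pass.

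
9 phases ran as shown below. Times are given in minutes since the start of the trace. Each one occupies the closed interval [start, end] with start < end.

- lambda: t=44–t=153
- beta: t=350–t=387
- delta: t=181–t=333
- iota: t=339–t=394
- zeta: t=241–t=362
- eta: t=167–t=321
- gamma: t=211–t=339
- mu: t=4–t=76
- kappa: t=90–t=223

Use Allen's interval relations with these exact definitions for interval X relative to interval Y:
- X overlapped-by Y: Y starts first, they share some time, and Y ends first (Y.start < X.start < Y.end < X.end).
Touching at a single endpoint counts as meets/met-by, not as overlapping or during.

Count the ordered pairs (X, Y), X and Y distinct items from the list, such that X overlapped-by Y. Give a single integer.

13

Checking all 72 ordered pairs for relation 'overlapped-by'; matching pairs in alphabetical order:
(beta, zeta): beta overlapped-by zeta ✓
(delta, eta): delta overlapped-by eta ✓
(delta, kappa): delta overlapped-by kappa ✓
(eta, kappa): eta overlapped-by kappa ✓
(gamma, delta): gamma overlapped-by delta ✓
(gamma, eta): gamma overlapped-by eta ✓
(gamma, kappa): gamma overlapped-by kappa ✓
(iota, zeta): iota overlapped-by zeta ✓
(kappa, lambda): kappa overlapped-by lambda ✓
(lambda, mu): lambda overlapped-by mu ✓
(zeta, delta): zeta overlapped-by delta ✓
(zeta, eta): zeta overlapped-by eta ✓
(zeta, gamma): zeta overlapped-by gamma ✓
Count: 13.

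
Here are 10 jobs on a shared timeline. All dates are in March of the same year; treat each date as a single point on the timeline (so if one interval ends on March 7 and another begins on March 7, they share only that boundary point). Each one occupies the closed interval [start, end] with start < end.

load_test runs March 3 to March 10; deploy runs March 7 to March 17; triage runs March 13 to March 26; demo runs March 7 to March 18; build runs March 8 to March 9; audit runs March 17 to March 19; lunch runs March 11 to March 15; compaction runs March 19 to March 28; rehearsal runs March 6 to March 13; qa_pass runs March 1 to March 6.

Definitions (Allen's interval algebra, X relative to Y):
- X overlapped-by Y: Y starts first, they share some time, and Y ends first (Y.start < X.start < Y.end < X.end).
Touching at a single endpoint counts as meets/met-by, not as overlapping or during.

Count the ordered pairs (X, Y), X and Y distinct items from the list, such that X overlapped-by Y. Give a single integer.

12

Checking all 90 ordered pairs for relation 'overlapped-by'; matching pairs in alphabetical order:
(audit, demo): audit overlapped-by demo ✓
(compaction, triage): compaction overlapped-by triage ✓
(demo, load_test): demo overlapped-by load_test ✓
(demo, rehearsal): demo overlapped-by rehearsal ✓
(deploy, load_test): deploy overlapped-by load_test ✓
(deploy, rehearsal): deploy overlapped-by rehearsal ✓
(load_test, qa_pass): load_test overlapped-by qa_pass ✓
(lunch, rehearsal): lunch overlapped-by rehearsal ✓
(rehearsal, load_test): rehearsal overlapped-by load_test ✓
(triage, demo): triage overlapped-by demo ✓
(triage, deploy): triage overlapped-by deploy ✓
(triage, lunch): triage overlapped-by lunch ✓
Count: 12.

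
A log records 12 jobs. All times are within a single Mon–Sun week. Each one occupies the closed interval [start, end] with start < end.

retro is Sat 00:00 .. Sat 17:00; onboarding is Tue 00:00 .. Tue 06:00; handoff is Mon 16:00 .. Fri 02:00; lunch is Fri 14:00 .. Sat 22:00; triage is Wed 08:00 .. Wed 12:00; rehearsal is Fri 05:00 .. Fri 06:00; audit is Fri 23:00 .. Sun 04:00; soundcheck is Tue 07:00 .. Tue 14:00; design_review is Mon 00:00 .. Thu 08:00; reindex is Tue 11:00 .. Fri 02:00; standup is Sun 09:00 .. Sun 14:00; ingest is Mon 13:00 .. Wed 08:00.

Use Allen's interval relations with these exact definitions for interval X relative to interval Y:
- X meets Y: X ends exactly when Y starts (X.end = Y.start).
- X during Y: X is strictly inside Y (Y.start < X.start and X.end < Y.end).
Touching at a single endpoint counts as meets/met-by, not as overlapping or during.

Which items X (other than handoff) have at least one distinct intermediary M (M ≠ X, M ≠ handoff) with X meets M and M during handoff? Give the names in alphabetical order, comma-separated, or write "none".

ingest

Target handoff = [Mon 16:00, Fri 02:00].
Intermediaries M with M during handoff: onboarding, soundcheck, triage.
Via onboarding — items with X meets onboarding: none.
Via soundcheck — items with X meets soundcheck: none.
Via triage — items with X meets triage: ingest.
Union: ingest.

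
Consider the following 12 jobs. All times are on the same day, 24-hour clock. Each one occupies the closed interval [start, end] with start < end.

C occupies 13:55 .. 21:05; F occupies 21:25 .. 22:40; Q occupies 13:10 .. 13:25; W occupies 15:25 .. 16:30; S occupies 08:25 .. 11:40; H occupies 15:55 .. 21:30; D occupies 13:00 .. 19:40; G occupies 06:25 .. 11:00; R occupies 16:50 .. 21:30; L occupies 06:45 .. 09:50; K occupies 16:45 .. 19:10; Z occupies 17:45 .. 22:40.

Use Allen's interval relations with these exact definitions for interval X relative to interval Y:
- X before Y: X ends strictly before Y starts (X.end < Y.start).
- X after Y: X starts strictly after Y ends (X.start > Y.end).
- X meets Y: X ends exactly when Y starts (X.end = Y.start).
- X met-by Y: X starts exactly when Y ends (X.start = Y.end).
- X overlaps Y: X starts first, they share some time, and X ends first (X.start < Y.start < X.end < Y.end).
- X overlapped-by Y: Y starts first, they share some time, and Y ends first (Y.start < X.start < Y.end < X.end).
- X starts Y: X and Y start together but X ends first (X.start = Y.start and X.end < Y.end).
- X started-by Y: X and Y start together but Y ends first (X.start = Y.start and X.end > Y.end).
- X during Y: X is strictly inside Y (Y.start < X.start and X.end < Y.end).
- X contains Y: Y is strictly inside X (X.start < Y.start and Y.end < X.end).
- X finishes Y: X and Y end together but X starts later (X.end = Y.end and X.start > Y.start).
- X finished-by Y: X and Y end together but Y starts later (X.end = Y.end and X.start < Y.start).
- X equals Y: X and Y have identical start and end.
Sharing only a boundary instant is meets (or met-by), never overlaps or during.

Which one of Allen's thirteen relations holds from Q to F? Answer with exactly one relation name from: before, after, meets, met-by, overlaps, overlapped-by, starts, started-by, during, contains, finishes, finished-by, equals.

before

Q = [13:10, 13:25]; F = [21:25, 22:40].
Compare endpoints: Q.start < F.start, Q.start < F.end, Q.end < F.start, Q.end < F.end.
That pattern is 'before'.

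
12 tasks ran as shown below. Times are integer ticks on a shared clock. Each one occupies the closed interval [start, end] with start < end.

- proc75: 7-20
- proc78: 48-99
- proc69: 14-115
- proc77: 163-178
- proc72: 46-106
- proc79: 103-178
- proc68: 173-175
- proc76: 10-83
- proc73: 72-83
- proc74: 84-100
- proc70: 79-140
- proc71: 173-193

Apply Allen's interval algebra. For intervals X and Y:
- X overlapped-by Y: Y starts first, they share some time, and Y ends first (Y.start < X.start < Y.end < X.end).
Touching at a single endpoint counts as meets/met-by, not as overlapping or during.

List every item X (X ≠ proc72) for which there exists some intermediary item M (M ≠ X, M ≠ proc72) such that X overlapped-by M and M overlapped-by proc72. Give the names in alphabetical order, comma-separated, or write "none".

proc71, proc79

Target proc72 = [46, 106].
Intermediaries M with M overlapped-by proc72: proc70, proc79.
Via proc70 — items with X overlapped-by proc70: proc79.
Via proc79 — items with X overlapped-by proc79: proc71.
Union: proc71, proc79.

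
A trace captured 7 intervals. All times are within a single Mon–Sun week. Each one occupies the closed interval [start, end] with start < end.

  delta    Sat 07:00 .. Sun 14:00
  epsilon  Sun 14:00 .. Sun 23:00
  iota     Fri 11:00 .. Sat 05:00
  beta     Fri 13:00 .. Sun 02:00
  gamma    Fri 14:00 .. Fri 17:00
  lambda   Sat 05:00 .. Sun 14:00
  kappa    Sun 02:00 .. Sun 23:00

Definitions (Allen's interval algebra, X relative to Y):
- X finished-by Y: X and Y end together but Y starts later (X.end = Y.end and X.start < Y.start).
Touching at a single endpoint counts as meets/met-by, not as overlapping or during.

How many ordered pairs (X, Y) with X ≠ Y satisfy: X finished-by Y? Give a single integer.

2

Checking all 42 ordered pairs for relation 'finished-by'; matching pairs in alphabetical order:
(kappa, epsilon): kappa finished-by epsilon ✓
(lambda, delta): lambda finished-by delta ✓
Count: 2.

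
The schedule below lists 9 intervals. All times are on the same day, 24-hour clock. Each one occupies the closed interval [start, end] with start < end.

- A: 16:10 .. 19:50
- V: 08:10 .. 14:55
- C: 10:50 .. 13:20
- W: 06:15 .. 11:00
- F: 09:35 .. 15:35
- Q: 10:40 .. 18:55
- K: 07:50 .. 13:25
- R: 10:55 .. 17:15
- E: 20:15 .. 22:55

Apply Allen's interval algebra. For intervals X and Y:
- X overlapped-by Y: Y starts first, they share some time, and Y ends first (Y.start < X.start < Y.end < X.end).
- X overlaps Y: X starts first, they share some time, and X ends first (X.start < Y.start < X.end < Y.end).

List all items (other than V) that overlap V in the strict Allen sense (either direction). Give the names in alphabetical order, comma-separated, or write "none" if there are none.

Target V = [08:10, 14:55].
A [16:10, 19:50] → after → no.
C [10:50, 13:20] → during → no.
E [20:15, 22:55] → after → no.
F [09:35, 15:35] → overlapped-by → yes.
K [07:50, 13:25] → overlaps → yes.
Q [10:40, 18:55] → overlapped-by → yes.
R [10:55, 17:15] → overlapped-by → yes.
W [06:15, 11:00] → overlaps → yes.
Result: F, K, Q, R, W.

F, K, Q, R, W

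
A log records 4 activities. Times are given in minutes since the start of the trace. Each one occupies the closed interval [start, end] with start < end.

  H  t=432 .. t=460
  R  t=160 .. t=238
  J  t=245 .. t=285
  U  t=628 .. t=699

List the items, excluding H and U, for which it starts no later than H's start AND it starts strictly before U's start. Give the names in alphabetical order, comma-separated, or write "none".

Conditions: its start is no later than H's start (X.start <= t=432) AND its start is strictly before U's start (X.start < t=628).
J: start t=245 <= t=432? ✓; start t=245 < t=628? ✓ → yes.
R: start t=160 <= t=432? ✓; start t=160 < t=628? ✓ → yes.
Result: J, R.

J, R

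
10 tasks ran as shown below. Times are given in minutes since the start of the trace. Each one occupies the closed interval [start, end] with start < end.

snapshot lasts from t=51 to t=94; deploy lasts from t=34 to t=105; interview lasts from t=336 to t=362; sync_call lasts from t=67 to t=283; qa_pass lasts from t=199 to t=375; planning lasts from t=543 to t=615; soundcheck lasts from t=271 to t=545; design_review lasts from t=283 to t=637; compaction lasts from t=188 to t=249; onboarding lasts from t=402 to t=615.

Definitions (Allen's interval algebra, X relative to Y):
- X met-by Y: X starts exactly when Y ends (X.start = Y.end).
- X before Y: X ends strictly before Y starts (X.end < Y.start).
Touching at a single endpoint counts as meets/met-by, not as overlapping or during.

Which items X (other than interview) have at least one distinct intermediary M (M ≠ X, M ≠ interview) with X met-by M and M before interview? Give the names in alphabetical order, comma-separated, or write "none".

Target interview = [t=336, t=362].
Intermediaries M with M before interview: compaction, deploy, snapshot, sync_call.
Via compaction — items with X met-by compaction: none.
Via deploy — items with X met-by deploy: none.
Via snapshot — items with X met-by snapshot: none.
Via sync_call — items with X met-by sync_call: design_review.
Union: design_review.

design_review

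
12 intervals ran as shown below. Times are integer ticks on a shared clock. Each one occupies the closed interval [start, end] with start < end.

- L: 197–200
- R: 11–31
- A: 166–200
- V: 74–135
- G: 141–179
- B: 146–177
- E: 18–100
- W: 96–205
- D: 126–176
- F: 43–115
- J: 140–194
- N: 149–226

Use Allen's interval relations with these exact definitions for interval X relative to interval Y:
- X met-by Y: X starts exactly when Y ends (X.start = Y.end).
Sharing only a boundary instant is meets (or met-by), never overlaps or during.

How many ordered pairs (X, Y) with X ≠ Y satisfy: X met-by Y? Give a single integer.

Checking all 132 ordered pairs for relation 'met-by'; matching pairs in alphabetical order:
No pair satisfies it.
Count: 0.

0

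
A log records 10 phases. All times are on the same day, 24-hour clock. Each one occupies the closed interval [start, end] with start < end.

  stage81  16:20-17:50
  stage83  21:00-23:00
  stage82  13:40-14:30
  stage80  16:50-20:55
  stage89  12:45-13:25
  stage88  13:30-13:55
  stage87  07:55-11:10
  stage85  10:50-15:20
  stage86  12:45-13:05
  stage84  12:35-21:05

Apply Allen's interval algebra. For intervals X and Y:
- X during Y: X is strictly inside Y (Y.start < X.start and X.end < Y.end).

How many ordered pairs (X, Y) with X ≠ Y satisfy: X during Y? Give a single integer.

10

Checking all 90 ordered pairs for relation 'during'; matching pairs in alphabetical order:
(stage80, stage84): stage80 during stage84 ✓
(stage81, stage84): stage81 during stage84 ✓
(stage82, stage84): stage82 during stage84 ✓
(stage82, stage85): stage82 during stage85 ✓
(stage86, stage84): stage86 during stage84 ✓
(stage86, stage85): stage86 during stage85 ✓
(stage88, stage84): stage88 during stage84 ✓
(stage88, stage85): stage88 during stage85 ✓
(stage89, stage84): stage89 during stage84 ✓
(stage89, stage85): stage89 during stage85 ✓
Count: 10.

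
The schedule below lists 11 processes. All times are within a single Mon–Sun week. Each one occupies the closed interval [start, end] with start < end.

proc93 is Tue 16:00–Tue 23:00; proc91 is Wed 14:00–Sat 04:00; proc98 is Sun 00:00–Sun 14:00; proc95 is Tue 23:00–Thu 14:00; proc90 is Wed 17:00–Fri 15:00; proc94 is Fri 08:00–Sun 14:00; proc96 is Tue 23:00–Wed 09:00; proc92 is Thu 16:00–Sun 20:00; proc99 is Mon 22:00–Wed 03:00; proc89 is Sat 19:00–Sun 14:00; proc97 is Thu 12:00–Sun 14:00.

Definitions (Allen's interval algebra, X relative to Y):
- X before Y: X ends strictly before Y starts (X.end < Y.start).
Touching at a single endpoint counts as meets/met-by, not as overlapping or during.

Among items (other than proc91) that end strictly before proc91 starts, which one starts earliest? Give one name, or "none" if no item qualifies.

Target proc91 = [Wed 14:00, Sat 04:00].
proc89 [Sat 19:00, Sun 14:00] → after → excluded.
proc90 [Wed 17:00, Fri 15:00] → during → excluded.
proc92 [Thu 16:00, Sun 20:00] → overlapped-by → excluded.
proc93 [Tue 16:00, Tue 23:00] → before → candidate.
proc94 [Fri 08:00, Sun 14:00] → overlapped-by → excluded.
proc95 [Tue 23:00, Thu 14:00] → overlaps → excluded.
proc96 [Tue 23:00, Wed 09:00] → before → candidate.
proc97 [Thu 12:00, Sun 14:00] → overlapped-by → excluded.
proc98 [Sun 00:00, Sun 14:00] → after → excluded.
proc99 [Mon 22:00, Wed 03:00] → before → candidate.
Among candidates, earliest start is Mon 22:00 → proc99.

proc99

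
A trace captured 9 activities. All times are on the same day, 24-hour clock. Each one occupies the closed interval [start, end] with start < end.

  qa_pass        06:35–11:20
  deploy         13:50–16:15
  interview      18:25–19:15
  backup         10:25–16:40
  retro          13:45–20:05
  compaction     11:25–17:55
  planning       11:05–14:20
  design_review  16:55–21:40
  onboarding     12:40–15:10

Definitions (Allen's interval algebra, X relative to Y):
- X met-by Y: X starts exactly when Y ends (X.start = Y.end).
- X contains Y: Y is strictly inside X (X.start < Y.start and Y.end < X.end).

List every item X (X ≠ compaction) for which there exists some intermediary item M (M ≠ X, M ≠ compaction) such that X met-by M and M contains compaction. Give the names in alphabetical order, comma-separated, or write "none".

Target compaction = [11:25, 17:55].
Intermediaries M with M contains compaction: none.
Union: none.

none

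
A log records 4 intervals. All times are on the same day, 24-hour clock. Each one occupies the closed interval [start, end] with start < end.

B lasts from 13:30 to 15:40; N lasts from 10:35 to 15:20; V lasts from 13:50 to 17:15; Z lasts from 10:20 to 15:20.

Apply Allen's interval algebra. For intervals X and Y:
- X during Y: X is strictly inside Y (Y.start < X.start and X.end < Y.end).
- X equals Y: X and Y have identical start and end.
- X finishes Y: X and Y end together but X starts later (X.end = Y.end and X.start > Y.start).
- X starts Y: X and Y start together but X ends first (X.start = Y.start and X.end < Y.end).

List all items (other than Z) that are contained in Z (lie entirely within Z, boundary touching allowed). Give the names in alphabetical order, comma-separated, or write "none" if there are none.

Target Z = [10:20, 15:20].
B [13:30, 15:40] → overlapped-by → no.
N [10:35, 15:20] → finishes → yes.
V [13:50, 17:15] → overlapped-by → no.
Result: N.

N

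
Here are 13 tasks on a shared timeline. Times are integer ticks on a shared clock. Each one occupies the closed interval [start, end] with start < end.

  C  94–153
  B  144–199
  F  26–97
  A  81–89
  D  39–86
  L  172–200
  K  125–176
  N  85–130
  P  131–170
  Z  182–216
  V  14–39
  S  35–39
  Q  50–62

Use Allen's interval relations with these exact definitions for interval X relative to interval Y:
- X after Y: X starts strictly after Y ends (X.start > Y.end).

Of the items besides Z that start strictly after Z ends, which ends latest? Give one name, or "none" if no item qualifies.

none

Target Z = [182, 216].
A [81, 89] → before → excluded.
B [144, 199] → overlaps → excluded.
C [94, 153] → before → excluded.
D [39, 86] → before → excluded.
F [26, 97] → before → excluded.
K [125, 176] → before → excluded.
L [172, 200] → overlaps → excluded.
N [85, 130] → before → excluded.
P [131, 170] → before → excluded.
Q [50, 62] → before → excluded.
S [35, 39] → before → excluded.
V [14, 39] → before → excluded.
No candidates → none.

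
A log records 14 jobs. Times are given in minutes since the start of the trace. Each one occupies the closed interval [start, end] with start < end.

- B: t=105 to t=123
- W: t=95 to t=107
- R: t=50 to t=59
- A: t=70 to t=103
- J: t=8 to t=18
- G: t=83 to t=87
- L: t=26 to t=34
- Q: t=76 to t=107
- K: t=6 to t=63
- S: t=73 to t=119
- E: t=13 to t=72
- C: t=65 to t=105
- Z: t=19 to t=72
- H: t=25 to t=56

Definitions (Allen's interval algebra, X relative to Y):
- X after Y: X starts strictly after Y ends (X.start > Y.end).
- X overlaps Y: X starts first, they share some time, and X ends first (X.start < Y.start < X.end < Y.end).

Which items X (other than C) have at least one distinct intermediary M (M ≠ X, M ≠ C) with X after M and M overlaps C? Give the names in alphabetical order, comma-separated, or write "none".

B, G, Q, S, W

Target C = [t=65, t=105].
Intermediaries M with M overlaps C: E, Z.
Via E — items with X after E: B, G, Q, S, W.
Via Z — items with X after Z: B, G, Q, S, W.
Union: B, G, Q, S, W.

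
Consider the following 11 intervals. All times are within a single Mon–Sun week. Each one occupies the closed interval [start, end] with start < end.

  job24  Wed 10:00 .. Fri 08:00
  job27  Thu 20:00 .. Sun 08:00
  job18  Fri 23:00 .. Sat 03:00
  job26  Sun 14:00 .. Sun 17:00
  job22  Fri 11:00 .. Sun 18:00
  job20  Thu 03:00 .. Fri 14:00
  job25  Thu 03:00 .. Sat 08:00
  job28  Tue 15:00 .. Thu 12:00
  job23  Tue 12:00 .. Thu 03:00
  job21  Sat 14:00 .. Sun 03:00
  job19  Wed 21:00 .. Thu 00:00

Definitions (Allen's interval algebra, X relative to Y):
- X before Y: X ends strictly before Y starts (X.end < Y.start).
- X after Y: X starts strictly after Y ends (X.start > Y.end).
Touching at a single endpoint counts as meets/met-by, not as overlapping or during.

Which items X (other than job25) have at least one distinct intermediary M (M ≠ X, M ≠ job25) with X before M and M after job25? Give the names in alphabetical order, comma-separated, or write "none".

Target job25 = [Thu 03:00, Sat 08:00].
Intermediaries M with M after job25: job21, job26.
Via job21 — items with X before job21: job18, job19, job20, job23, job24, job28.
Via job26 — items with X before job26: job18, job19, job20, job21, job23, job24, job27, job28.
Union: job18, job19, job20, job21, job23, job24, job27, job28.

job18, job19, job20, job21, job23, job24, job27, job28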